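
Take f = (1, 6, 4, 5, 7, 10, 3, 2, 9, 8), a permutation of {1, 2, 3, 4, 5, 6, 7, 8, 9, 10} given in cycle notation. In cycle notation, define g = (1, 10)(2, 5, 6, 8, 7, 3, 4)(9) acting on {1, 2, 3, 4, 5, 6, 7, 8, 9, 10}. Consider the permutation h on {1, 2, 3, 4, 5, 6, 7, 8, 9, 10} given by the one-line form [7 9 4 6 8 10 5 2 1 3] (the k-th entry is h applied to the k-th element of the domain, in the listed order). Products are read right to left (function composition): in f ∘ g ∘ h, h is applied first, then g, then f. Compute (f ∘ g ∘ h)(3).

9

(f ∘ g ∘ h)(3) = f(g(h(3))). h(3) = 4, then g(4) = 2, then f(2) = 9, so the result is 9.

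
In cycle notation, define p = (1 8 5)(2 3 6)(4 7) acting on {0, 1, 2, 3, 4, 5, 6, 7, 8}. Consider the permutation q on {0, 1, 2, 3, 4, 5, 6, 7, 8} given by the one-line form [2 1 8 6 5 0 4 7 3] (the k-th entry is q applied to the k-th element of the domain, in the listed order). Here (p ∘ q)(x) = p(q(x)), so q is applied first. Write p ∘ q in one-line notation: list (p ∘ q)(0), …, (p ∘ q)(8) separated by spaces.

3 8 5 2 1 0 7 4 6

(p ∘ q)(x) = p(q(x)). Computing each image: p(q(0)) = p(2) = 3, p(q(1)) = p(1) = 8, p(q(2)) = p(8) = 5, p(q(3)) = p(6) = 2, p(q(4)) = p(5) = 1, p(q(5)) = p(0) = 0, p(q(6)) = p(4) = 7, p(q(7)) = p(7) = 4, p(q(8)) = p(3) = 6.
Hence p ∘ q = [3 8 5 2 1 0 7 4 6].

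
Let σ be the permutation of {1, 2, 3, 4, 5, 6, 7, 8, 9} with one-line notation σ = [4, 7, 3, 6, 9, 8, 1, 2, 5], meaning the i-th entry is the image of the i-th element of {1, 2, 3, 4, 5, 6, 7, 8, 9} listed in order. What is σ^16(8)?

4

Tracing 8 → 2 → … returns to 8 after 6 steps, so 8 lies in a 6-cycle (1, 4, 6, 8, 2, 7).
Since the cycle has length 6, σ^16 acts on it the same as σ^4 (16 mod 6 = 4).
Stepping 4 places around the cycle: 8 → 2 → 7 → 1 → 4.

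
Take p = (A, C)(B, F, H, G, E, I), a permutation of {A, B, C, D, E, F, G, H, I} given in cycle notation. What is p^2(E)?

B

E lies in the 6-cycle (B, F, H, G, E, I).
Advancing 2 steps from E: E → I → B.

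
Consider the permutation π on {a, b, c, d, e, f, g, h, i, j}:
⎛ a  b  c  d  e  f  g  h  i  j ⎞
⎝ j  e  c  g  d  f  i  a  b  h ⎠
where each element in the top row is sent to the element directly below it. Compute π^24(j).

j

Tracing j → h → … returns to j after 3 steps, so j lies in a 3-cycle (a, j, h).
On a 3-cycle, π^3 is the identity, so π^24 = π^0 there (24 ≡ 0 mod 3).
So π^24(j) = j.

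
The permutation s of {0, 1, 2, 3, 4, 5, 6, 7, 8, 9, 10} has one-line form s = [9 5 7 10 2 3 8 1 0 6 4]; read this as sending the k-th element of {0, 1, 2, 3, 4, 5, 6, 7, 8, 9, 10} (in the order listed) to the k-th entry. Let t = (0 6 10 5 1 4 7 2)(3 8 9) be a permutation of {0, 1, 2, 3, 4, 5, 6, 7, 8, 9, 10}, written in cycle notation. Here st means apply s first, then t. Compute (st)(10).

7

First apply s: s(10) = 4, then t(4) = 7. Thus (st)(10) = 7.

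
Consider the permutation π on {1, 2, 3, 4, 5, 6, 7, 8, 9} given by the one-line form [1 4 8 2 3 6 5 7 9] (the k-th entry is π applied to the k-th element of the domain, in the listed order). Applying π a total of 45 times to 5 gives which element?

Tracing 5 → 3 → … returns to 5 after 4 steps, so 5 lies in a 4-cycle (3, 8, 7, 5).
On a 4-cycle, π^4 is the identity, so π^45 = π^1 there (45 ≡ 1 mod 4).
Advancing 1 step from 5: 5 → 3.

3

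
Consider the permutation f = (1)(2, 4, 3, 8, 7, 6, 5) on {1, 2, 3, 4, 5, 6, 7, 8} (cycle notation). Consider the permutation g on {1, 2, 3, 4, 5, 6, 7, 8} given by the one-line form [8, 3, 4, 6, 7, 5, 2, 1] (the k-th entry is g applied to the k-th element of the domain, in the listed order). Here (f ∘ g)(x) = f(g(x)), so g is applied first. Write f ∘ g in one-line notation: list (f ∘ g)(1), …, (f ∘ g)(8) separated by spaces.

(f ∘ g)(x) = f(g(x)). Computing each image: f(g(1)) = f(8) = 7, f(g(2)) = f(3) = 8, f(g(3)) = f(4) = 3, f(g(4)) = f(6) = 5, f(g(5)) = f(7) = 6, f(g(6)) = f(5) = 2, f(g(7)) = f(2) = 4, f(g(8)) = f(1) = 1.
Hence f ∘ g = [7 8 3 5 6 2 4 1].

7 8 3 5 6 2 4 1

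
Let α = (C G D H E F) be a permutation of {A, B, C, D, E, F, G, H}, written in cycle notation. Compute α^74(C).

D

C lies in the 6-cycle (C G D H E F).
On a 6-cycle, α^6 is the identity, so α^74 = α^2 there (74 ≡ 2 mod 6).
Stepping 2 places around the cycle: C → G → D.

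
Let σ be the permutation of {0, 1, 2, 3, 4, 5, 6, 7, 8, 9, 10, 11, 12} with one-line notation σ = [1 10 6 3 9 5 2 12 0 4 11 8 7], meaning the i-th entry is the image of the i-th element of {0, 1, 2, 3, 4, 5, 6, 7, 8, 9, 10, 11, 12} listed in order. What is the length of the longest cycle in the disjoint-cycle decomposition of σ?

Decomposing into disjoint cycles gives (0, 1, 10, 11, 8)(2, 6)(4, 9)(7, 12); the longest has length 5.

5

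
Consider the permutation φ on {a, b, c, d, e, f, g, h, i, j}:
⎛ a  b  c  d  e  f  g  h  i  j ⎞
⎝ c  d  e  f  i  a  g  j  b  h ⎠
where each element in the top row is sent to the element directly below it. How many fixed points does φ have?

The fixed points (elements with φ(x) = x) are {g}, so there is 1.

1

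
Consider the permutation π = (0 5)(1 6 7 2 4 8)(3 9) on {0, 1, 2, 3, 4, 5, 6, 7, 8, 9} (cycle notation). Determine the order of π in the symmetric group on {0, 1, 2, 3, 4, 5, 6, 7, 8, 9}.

6

The cycle type of π is (6, 2, 2).
Since disjoint cycles commute, ord(π) = lcm(6, 2, 2) = 6.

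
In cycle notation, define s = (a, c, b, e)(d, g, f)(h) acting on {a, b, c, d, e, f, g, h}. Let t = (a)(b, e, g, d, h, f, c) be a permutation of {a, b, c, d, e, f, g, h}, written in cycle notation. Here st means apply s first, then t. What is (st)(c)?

e

(st)(c) = t(s(c)). s(c) = b, then t(b) = e. So (st)(c) = e.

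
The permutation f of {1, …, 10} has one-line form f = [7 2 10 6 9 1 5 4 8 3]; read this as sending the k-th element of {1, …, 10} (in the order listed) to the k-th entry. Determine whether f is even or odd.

odd

In disjoint-cycle form the cycle lengths are 7, 2, 1.
A cycle of length ℓ contributes ℓ−1 transpositions, so f is a product of 6 + 1 = 7 transpositions — odd.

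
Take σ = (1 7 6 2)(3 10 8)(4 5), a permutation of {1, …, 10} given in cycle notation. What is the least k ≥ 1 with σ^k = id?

The disjoint cycles have lengths 4, 3, 2, 1.
The order is lcm(4, 3, 2) = 12.

12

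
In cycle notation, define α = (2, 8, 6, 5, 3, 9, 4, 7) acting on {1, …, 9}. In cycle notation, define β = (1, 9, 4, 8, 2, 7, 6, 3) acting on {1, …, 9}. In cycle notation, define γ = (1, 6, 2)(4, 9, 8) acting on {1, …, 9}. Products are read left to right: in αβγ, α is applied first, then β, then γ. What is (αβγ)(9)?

(αβγ)(9) = γ(β(α(9))). α(9) = 4, then β(4) = 8, then γ(8) = 4, so the result is 4.

4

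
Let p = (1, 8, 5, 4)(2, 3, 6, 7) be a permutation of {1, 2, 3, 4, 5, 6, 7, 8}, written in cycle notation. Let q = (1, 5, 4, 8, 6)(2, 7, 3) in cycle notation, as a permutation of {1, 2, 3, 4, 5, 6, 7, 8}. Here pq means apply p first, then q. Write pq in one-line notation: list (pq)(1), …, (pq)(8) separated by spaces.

6 2 1 5 8 3 7 4

(pq)(x) = q(p(x)). Computing each image: q(p(1)) = q(8) = 6, q(p(2)) = q(3) = 2, q(p(3)) = q(6) = 1, q(p(4)) = q(1) = 5, q(p(5)) = q(4) = 8, q(p(6)) = q(7) = 3, q(p(7)) = q(2) = 7, q(p(8)) = q(5) = 4.
Hence pq = [6 2 1 5 8 3 7 4].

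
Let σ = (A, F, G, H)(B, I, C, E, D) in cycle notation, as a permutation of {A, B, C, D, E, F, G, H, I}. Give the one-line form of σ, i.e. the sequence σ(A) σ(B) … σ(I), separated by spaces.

Image by image: A↦F, B↦I, C↦E, D↦B, E↦D, F↦G, G↦H, H↦A, I↦C.
So the one-line form is F I E B D G H A C.

F I E B D G H A C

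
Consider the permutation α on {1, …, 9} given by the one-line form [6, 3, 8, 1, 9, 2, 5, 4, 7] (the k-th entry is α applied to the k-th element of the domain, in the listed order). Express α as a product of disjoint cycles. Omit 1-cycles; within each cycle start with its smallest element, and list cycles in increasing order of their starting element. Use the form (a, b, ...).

(1, 6, 2, 3, 8, 4)(5, 9, 7)

Iterating α from 1 gives 1 → 6 → 2 → 3 → 8 → 4 → 1; that is the 6-cycle (1, 6, 2, 3, 8, 4).
Repeating from the next unused element and collecting all non-trivial cycles gives (1, 6, 2, 3, 8, 4)(5, 9, 7).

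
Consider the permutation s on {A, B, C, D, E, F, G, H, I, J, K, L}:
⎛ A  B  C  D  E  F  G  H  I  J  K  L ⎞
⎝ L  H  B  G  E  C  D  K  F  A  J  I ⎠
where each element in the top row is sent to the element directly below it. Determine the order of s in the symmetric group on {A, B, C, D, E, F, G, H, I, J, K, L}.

The disjoint-cycle form of s has cycle lengths 9, 2, 1.
Since disjoint cycles commute, ord(s) = lcm(9, 2) = 18.

18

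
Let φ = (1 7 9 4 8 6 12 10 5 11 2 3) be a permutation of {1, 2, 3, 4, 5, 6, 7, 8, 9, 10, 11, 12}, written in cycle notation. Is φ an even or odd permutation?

The cycle lengths are 12.
A cycle of length ℓ contributes ℓ−1 transpositions, so φ is a product of 11 transpositions — odd.

odd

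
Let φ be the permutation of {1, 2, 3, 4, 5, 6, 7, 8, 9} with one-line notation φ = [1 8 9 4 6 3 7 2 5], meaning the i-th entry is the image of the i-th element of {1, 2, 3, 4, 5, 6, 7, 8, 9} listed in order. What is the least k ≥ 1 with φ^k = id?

4

The disjoint-cycle form of φ has cycle lengths 4, 2, 1, 1, 1.
The order is lcm(4, 2) = 4.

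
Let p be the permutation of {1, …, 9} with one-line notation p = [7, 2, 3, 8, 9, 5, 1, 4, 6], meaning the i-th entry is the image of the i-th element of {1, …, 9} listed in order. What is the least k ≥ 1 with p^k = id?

6

The disjoint-cycle form of p has cycle lengths 3, 2, 2, 1, 1.
The order of p is the least common multiple of its cycle lengths: lcm(3, 2, 2) = 6.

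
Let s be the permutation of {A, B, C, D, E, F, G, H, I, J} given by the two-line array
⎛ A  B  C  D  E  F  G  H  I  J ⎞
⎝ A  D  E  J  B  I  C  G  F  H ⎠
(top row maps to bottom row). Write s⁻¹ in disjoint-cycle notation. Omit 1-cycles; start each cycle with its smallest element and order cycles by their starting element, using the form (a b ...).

The cycle decomposition of s is (B D J H G C E)(F I).
Reversing each cycle (and rotating so the smallest element leads) gives s⁻¹ = (B E C G H J D)(F I).

(B E C G H J D)(F I)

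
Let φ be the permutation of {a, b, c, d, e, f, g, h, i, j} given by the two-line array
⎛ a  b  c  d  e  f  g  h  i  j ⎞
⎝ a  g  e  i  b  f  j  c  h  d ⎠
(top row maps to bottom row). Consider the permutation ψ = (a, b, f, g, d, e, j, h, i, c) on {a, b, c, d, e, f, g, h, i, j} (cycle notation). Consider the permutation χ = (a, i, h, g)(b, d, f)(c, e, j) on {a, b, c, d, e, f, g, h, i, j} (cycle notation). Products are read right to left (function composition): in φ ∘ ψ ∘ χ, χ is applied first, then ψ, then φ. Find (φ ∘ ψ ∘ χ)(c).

(φ ∘ ψ ∘ χ)(c) = φ(ψ(χ(c))). χ(c) = e, then ψ(e) = j, then φ(j) = d, so the result is d.

d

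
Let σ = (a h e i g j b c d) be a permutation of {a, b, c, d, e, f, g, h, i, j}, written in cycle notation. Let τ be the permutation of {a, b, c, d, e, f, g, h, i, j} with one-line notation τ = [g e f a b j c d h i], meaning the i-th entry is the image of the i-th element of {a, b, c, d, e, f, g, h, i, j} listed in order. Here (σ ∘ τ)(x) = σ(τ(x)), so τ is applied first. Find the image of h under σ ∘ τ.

a

First apply τ: τ(h) = d, then σ(d) = a. Thus (σ ∘ τ)(h) = a.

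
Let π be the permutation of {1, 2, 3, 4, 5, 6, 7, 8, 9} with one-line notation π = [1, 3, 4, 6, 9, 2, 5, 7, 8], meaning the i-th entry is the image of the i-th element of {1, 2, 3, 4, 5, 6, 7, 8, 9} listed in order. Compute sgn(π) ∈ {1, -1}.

1

In disjoint-cycle form the cycle lengths are 4, 4, 1.
A cycle of length ℓ contributes ℓ−1 transpositions, so π is a product of 3 + 3 = 6 transpositions — even.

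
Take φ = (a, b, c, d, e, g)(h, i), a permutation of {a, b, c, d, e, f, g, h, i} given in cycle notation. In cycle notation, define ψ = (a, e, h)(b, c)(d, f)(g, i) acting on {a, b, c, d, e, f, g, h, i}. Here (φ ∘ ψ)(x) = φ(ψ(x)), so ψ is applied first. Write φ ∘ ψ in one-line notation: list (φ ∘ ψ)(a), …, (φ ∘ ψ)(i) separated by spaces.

g d c f i e h b a

(φ ∘ ψ)(x) = φ(ψ(x)). Computing each image: φ(ψ(a)) = φ(e) = g, φ(ψ(b)) = φ(c) = d, φ(ψ(c)) = φ(b) = c, φ(ψ(d)) = φ(f) = f, φ(ψ(e)) = φ(h) = i, φ(ψ(f)) = φ(d) = e, φ(ψ(g)) = φ(i) = h, φ(ψ(h)) = φ(a) = b, φ(ψ(i)) = φ(g) = a.
Hence φ ∘ ψ = [g d c f i e h b a].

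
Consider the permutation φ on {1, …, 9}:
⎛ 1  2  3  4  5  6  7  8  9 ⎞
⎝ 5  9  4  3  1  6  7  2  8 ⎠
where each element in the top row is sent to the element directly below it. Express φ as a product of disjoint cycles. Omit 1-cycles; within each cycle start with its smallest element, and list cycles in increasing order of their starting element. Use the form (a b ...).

Start at 1 and follow images: 1 → 5 → 1, giving the cycle (1 5).
Continuing from each remaining unvisited element yields (1 5)(2 9 8)(3 4).

(1 5)(2 9 8)(3 4)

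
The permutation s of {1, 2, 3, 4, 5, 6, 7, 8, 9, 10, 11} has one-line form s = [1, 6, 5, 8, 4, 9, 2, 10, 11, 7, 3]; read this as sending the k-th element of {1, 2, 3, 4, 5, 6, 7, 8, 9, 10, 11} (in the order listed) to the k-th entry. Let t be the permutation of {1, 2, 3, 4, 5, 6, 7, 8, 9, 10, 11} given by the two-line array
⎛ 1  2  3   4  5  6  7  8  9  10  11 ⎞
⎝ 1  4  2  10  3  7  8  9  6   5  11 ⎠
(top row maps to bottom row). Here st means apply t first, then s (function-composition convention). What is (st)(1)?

1

t(1) = 1, then s(1) = 1; composing gives (st)(1) = 1.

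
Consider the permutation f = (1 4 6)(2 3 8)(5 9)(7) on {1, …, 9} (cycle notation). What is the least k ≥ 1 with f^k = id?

The cycle type of f is (3, 3, 2, 1).
The order is lcm(3, 3, 2) = 6.

6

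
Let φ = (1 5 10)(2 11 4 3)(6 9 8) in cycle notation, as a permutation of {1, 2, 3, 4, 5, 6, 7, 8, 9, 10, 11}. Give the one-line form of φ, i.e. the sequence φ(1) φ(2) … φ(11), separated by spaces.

Each element maps to the next entry in its cycle (wrapping to the front): 1↦5, 2↦11, 3↦2, 4↦3, 5↦10, 6↦9, 7↦7, 8↦6, 9↦8, 10↦1, 11↦4.
So the one-line form is 5 11 2 3 10 9 7 6 8 1 4.

5 11 2 3 10 9 7 6 8 1 4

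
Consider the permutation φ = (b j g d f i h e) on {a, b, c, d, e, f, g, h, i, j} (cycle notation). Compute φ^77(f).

j

f lies in the 8-cycle (b j g d f i h e).
Powers repeat with period 8 on this cycle, and 77 mod 8 = 5, so φ^77(f) = φ^5(f).
Stepping 5 places around the cycle: f → i → h → e → b → j.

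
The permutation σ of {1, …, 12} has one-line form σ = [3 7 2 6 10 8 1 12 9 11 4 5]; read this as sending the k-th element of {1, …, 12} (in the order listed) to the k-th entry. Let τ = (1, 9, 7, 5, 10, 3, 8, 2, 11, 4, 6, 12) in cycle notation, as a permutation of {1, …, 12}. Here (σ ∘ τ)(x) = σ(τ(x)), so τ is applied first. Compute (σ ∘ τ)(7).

(σ ∘ τ)(7) = σ(τ(7)). τ(7) = 5, then σ(5) = 10. So (σ ∘ τ)(7) = 10.

10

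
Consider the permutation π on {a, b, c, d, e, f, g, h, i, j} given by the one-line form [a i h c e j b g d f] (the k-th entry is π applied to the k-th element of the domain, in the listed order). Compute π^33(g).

Tracing g → b → … returns to g after 6 steps, so g lies in a 6-cycle (b i d c h g).
On a 6-cycle, π^6 is the identity, so π^33 = π^3 there (33 ≡ 3 mod 6).
Stepping 3 places around the cycle: g → b → i → d.

d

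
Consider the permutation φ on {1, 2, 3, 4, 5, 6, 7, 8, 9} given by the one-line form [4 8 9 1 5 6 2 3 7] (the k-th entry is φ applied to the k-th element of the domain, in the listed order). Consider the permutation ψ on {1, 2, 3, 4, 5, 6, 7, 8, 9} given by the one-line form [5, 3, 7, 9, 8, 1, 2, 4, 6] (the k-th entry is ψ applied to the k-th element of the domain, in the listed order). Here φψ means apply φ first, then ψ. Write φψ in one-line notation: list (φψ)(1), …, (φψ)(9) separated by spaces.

Chase each element through φ then ψ: 1 → 4 → 9; 2 → 8 → 4; 3 → 9 → 6; 4 → 1 → 5; 5 → 5 → 8; 6 → 6 → 1; 7 → 2 → 3; 8 → 3 → 7; 9 → 7 → 2.
Collecting the images, φψ = [9 4 6 5 8 1 3 7 2].

9 4 6 5 8 1 3 7 2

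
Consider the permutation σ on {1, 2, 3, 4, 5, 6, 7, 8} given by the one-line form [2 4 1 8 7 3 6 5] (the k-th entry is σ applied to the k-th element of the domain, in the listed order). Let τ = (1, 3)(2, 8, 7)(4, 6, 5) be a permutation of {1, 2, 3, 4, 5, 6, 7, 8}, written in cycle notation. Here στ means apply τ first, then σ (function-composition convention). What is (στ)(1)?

1

τ(1) = 3, then σ(3) = 1; composing gives (στ)(1) = 1.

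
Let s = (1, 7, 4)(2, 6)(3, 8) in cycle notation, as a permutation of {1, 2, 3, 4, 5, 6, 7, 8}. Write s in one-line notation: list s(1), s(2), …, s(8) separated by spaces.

7 6 8 1 5 2 4 3

Image by image: 1↦7, 2↦6, 3↦8, 4↦1, 5↦5, 6↦2, 7↦4, 8↦3.
So the one-line form is 7 6 8 1 5 2 4 3.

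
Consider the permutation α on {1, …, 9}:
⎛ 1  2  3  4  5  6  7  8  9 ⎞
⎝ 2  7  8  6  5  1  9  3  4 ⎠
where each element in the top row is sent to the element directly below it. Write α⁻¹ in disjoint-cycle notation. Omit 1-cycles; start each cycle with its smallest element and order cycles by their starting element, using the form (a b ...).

(1 6 4 9 7 2)(3 8)

First write α in disjoint cycles: (1 2 7 9 4 6)(3 8).
Reversing each cycle (and rotating so the smallest element leads) gives α⁻¹ = (1 6 4 9 7 2)(3 8).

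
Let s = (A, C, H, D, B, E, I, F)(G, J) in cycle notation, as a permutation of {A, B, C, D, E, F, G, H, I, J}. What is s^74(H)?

H lies in the 8-cycle (A, C, H, D, B, E, I, F).
Powers repeat with period 8 on this cycle, and 74 mod 8 = 2, so s^74(H) = s^2(H).
Stepping 2 places around the cycle: H → D → B.

B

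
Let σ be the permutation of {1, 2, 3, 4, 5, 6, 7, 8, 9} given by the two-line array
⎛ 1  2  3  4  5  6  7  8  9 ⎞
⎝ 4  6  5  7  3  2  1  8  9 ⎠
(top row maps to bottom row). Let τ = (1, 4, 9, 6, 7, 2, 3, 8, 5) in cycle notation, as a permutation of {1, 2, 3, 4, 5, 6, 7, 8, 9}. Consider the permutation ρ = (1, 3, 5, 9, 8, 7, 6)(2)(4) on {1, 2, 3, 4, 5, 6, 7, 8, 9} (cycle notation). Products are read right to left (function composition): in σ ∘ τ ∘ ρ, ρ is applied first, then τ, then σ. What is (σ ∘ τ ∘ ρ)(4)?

9

(σ ∘ τ ∘ ρ)(4) = σ(τ(ρ(4))). ρ(4) = 4, then τ(4) = 9, then σ(9) = 9, so the result is 9.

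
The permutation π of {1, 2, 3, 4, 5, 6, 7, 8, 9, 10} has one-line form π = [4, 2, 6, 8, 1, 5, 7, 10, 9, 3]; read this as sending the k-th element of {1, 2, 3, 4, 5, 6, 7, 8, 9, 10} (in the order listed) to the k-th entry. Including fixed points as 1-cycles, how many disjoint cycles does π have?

4

The cycle decomposition is (1, 4, 8, 10, 3, 6, 5)(2)(7)(9), which has 4 cycles (counting 1-cycles).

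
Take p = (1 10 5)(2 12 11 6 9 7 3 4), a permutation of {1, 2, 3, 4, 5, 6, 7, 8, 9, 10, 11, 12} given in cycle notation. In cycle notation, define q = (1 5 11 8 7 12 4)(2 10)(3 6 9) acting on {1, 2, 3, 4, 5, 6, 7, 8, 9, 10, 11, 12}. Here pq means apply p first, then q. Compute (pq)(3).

p(3) = 4, then q(4) = 1; composing gives (pq)(3) = 1.

1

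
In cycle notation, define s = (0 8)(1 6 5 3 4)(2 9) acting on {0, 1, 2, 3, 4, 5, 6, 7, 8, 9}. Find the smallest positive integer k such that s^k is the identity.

The disjoint cycles have lengths 5, 2, 2, 1.
Since disjoint cycles commute, ord(s) = lcm(5, 2, 2) = 10.

10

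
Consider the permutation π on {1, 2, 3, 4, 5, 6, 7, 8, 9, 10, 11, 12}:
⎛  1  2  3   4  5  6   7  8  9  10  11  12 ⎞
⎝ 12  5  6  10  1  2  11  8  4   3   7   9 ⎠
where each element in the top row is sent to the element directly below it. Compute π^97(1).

Tracing 1 → 12 → … returns to 1 after 9 steps, so 1 lies in a 9-cycle (1 12 9 4 10 3 6 2 5).
Since the cycle has length 9, π^97 acts on it the same as π^7 (97 mod 9 = 7).
Stepping 7 places around the cycle: 1 → 12 → 9 → 4 → 10 → 3 → 6 → 2.

2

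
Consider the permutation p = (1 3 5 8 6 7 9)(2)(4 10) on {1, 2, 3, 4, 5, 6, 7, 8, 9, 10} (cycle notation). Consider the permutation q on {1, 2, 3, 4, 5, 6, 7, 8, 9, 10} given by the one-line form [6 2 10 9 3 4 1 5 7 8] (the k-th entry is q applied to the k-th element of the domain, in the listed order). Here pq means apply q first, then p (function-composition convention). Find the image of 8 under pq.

First apply q: q(8) = 5, then p(5) = 8. Thus (pq)(8) = 8.

8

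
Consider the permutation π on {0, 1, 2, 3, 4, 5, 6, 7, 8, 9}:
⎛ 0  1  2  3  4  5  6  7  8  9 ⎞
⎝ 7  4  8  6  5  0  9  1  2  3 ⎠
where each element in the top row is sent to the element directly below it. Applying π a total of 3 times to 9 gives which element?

Tracing 9 → 3 → … returns to 9 after 3 steps, so 9 lies in a 3-cycle (3 6 9).
Powers repeat with period 3 on this cycle, and 3 mod 3 = 0, so π^3(9) = π^0(9).
So π^3(9) = 9.

9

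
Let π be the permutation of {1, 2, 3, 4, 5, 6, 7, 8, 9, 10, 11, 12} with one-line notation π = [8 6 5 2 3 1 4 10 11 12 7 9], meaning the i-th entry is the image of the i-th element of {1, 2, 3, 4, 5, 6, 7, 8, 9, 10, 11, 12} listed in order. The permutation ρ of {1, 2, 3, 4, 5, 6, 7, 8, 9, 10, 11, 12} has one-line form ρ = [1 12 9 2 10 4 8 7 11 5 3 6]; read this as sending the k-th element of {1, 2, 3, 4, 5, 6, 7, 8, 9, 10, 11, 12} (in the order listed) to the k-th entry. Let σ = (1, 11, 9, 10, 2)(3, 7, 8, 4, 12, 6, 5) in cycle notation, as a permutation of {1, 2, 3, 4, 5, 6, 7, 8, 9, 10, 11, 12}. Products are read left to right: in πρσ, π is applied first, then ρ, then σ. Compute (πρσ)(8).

Chase 8: π(8) = 10; ρ(10) = 5; σ(5) = 3. Hence (πρσ)(8) = 3.

3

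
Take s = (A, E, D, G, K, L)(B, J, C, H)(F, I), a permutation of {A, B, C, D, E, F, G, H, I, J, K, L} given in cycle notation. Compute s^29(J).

J lies in the 4-cycle (B, J, C, H).
Since the cycle has length 4, s^29 acts on it the same as s^1 (29 mod 4 = 1).
Stepping 1 place around the cycle: J → C.

C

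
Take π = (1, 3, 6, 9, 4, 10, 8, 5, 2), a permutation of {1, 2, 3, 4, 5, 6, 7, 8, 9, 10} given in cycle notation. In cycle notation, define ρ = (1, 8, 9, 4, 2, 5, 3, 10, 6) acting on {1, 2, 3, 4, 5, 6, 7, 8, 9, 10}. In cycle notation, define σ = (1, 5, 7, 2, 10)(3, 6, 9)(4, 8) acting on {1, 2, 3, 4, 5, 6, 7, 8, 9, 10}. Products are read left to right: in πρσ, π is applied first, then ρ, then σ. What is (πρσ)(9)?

10

Apply the permutations in order: π(9) = 4, then ρ(4) = 2, then σ(2) = 10. So (πρσ)(9) = 10.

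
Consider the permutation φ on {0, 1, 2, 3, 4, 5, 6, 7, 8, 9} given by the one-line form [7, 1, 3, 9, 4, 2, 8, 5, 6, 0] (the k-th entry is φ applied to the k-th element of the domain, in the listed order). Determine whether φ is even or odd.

even

In disjoint-cycle form the cycle lengths are 6, 2, 1, 1.
A cycle of length ℓ contributes ℓ−1 transpositions, so φ is a product of 5 + 1 = 6 transpositions — even.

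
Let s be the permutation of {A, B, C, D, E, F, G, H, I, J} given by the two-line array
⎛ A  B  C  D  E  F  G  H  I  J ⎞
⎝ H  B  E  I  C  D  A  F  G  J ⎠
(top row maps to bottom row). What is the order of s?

6

Decomposing into disjoint cycles gives cycle lengths 6, 2, 1, 1.
The order is lcm(6, 2) = 6.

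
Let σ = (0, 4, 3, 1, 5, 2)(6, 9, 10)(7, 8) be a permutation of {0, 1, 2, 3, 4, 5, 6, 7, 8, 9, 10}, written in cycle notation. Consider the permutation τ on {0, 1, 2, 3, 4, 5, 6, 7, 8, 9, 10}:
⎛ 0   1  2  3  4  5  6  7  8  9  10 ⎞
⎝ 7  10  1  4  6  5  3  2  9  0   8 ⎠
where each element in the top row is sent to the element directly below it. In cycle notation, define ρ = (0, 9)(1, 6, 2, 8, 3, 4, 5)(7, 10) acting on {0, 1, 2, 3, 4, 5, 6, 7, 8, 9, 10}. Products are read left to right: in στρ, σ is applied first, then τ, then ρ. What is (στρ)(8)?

Apply the permutations in order: σ(8) = 7, then τ(7) = 2, then ρ(2) = 8. So (στρ)(8) = 8.

8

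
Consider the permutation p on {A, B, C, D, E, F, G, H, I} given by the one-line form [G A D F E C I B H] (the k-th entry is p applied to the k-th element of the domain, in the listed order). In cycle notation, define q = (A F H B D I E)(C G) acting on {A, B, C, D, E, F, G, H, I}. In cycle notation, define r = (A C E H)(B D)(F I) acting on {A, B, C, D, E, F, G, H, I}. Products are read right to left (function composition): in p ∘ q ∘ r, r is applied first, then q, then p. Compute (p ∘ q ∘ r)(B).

H

Chase B: r(B) = D; q(D) = I; p(I) = H. Hence (p ∘ q ∘ r)(B) = H.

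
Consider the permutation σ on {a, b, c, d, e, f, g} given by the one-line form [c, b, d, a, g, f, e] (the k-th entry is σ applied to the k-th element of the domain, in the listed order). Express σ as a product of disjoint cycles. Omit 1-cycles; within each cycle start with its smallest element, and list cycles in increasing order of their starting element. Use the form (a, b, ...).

(a, c, d)(e, g)

Iterating σ from a gives a → c → d → a; that is the 3-cycle (a, c, d).
Repeating from the next unused element and collecting all non-trivial cycles gives (a, c, d)(e, g).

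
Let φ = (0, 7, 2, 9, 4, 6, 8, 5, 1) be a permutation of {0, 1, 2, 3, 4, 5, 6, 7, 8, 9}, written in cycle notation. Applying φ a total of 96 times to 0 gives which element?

8

0 lies in the 9-cycle (0, 7, 2, 9, 4, 6, 8, 5, 1).
Since the cycle has length 9, φ^96 acts on it the same as φ^6 (96 mod 9 = 6).
Stepping 6 places around the cycle: 0 → 7 → 2 → 9 → 4 → 6 → 8.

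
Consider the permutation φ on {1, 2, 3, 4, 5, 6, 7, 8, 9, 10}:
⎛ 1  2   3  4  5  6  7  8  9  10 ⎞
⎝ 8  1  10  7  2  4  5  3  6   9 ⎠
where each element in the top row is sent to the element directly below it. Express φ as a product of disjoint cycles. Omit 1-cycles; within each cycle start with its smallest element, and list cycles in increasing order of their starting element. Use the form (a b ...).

(1 8 3 10 9 6 4 7 5 2)

From 1: 1 → 8 → 3 → 10 → 9 → 6 → 4 → 7 → 5 → 2 → 1, closing the cycle (1 8 3 10 9 6 4 7 5 2).
Continuing from each remaining unvisited element yields (1 8 3 10 9 6 4 7 5 2).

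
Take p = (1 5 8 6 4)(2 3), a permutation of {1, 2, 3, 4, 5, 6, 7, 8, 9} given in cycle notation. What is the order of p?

The cycle type of p is (5, 2, 1, 1).
The order of p is the least common multiple of its cycle lengths: lcm(5, 2) = 10.

10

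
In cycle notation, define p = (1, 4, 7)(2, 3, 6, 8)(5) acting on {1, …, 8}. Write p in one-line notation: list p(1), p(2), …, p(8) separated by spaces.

Each element maps to the next entry in its cycle (wrapping to the front): 1↦4, 2↦3, 3↦6, 4↦7, 5↦5, 6↦8, 7↦1, 8↦2.
So the one-line form is 4 3 6 7 5 8 1 2.

4 3 6 7 5 8 1 2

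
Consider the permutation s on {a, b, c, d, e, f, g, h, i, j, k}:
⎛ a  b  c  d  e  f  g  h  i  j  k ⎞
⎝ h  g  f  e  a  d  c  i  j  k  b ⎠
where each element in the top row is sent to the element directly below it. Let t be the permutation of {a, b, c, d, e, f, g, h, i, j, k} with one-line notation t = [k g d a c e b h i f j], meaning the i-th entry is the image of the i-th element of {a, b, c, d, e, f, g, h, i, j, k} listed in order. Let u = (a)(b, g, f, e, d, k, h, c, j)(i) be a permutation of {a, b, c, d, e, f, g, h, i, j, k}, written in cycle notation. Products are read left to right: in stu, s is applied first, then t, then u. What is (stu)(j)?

b

Apply the permutations in order: s(j) = k, then t(k) = j, then u(j) = b. So (stu)(j) = b.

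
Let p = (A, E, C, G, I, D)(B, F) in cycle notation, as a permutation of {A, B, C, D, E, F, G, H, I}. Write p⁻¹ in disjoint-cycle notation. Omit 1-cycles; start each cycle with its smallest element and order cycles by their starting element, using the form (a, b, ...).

If p sends a → b within a cycle, p⁻¹ sends b → a; equivalently, reverse each cycle.
After reversing and putting each cycle's least element first, p⁻¹ = (A, D, I, G, C, E)(B, F).

(A, D, I, G, C, E)(B, F)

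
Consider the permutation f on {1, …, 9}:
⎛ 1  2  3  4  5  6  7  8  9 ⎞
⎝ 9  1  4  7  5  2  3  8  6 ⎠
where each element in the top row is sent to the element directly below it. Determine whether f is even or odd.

odd

In disjoint-cycle form the cycle lengths are 4, 3, 1, 1.
A cycle of length ℓ contributes ℓ−1 transpositions, so f is a product of 3 + 2 = 5 transpositions — odd.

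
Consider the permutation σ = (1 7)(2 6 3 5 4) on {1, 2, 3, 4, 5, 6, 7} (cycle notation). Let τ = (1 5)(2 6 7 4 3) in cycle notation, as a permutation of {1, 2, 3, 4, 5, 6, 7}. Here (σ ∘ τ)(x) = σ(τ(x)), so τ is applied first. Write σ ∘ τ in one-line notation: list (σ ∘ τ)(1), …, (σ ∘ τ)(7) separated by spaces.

For each element, apply τ then σ: 1 → 5 → 4; 2 → 6 → 3; 3 → 2 → 6; 4 → 3 → 5; 5 → 1 → 7; 6 → 7 → 1; 7 → 4 → 2.
Collecting the images, σ ∘ τ = [4 3 6 5 7 1 2].

4 3 6 5 7 1 2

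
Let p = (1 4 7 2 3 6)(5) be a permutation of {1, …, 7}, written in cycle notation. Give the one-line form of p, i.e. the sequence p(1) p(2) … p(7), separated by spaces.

4 3 6 7 5 1 2

Each element maps to the next entry in its cycle (wrapping to the front): 1→4, 2→3, 3→6, 4→7, 5→5, 6→1, 7→2.
Listing these in domain order gives 4 3 6 7 5 1 2.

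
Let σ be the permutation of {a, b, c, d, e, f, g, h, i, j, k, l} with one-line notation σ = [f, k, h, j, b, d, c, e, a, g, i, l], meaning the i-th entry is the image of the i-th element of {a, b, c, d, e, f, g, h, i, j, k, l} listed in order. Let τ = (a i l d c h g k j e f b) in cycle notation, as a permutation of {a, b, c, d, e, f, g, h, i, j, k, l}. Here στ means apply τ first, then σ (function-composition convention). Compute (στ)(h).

c

(στ)(h) = σ(τ(h)). τ(h) = g, then σ(g) = c. So (στ)(h) = c.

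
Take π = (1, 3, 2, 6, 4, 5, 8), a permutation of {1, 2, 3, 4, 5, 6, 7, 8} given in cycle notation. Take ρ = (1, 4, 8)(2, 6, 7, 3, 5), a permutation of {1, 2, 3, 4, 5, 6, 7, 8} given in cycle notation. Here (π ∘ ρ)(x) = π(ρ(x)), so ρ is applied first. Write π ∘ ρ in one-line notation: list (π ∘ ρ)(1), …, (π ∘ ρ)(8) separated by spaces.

5 4 8 1 6 7 2 3

(π ∘ ρ)(x) = π(ρ(x)). Computing each image: π(ρ(1)) = π(4) = 5, π(ρ(2)) = π(6) = 4, π(ρ(3)) = π(5) = 8, π(ρ(4)) = π(8) = 1, π(ρ(5)) = π(2) = 6, π(ρ(6)) = π(7) = 7, π(ρ(7)) = π(3) = 2, π(ρ(8)) = π(1) = 3.
Hence π ∘ ρ = [5 4 8 1 6 7 2 3].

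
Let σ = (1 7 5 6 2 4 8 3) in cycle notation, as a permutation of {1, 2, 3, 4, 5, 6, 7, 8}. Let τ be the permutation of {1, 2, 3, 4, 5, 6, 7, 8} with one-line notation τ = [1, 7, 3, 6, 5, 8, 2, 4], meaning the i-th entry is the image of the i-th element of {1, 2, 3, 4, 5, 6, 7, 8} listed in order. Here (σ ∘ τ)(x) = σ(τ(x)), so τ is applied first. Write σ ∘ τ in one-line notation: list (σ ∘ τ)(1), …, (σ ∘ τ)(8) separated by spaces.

7 5 1 2 6 3 4 8

(σ ∘ τ)(x) = σ(τ(x)). Computing each image: σ(τ(1)) = σ(1) = 7, σ(τ(2)) = σ(7) = 5, σ(τ(3)) = σ(3) = 1, σ(τ(4)) = σ(6) = 2, σ(τ(5)) = σ(5) = 6, σ(τ(6)) = σ(8) = 3, σ(τ(7)) = σ(2) = 4, σ(τ(8)) = σ(4) = 8.
Hence σ ∘ τ = [7 5 1 2 6 3 4 8].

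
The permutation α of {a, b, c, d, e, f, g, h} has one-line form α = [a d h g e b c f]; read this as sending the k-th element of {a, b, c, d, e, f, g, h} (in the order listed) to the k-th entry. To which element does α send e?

e is element number 5 of the domain, and entry number 5 of the one-line form is e, so α(e) = e.

e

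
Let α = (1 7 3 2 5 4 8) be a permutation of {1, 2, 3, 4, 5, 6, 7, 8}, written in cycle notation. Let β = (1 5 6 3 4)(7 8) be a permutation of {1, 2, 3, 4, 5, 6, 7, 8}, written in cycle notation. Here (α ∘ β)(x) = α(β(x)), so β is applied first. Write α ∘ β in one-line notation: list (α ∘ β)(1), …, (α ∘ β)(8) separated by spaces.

4 5 8 7 6 2 1 3

For each element, apply β then α: 1 → 5 → 4; 2 → 2 → 5; 3 → 4 → 8; 4 → 1 → 7; 5 → 6 → 6; 6 → 3 → 2; 7 → 8 → 1; 8 → 7 → 3.
Collecting the images, α ∘ β = [4 5 8 7 6 2 1 3].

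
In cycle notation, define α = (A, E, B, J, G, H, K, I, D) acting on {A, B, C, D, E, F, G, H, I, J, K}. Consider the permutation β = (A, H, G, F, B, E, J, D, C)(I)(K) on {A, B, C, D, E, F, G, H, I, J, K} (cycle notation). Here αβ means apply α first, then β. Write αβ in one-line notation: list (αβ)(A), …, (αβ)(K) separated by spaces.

J D A H E B G K C F I

(αβ)(x) = β(α(x)). Computing each image: β(α(A)) = β(E) = J, β(α(B)) = β(J) = D, β(α(C)) = β(C) = A, β(α(D)) = β(A) = H, β(α(E)) = β(B) = E, β(α(F)) = β(F) = B, β(α(G)) = β(H) = G, β(α(H)) = β(K) = K, β(α(I)) = β(D) = C, β(α(J)) = β(G) = F, β(α(K)) = β(I) = I.
Hence αβ = [J D A H E B G K C F I].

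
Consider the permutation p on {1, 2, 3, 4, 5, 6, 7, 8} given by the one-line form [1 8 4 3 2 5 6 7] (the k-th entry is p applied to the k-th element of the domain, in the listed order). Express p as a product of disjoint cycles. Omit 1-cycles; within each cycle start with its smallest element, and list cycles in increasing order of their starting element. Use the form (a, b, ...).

Iterating p from 2 gives 2 → 8 → 7 → 6 → 5 → 2; that is the 5-cycle (2, 8, 7, 6, 5).
Repeating from the next unused element and collecting all non-trivial cycles gives (2, 8, 7, 6, 5)(3, 4).

(2, 8, 7, 6, 5)(3, 4)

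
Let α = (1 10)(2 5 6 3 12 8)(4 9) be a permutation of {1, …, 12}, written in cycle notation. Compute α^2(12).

2

12 lies in the 6-cycle (2 5 6 3 12 8).
Advancing 2 steps from 12: 12 → 8 → 2.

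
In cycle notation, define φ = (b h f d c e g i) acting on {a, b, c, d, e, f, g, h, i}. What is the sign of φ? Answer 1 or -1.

The cycle lengths are 8, 1.
A cycle is odd iff its length is even; φ has 1 even-length cycle, so sgn(φ) = (−1)^1 and φ is odd.

-1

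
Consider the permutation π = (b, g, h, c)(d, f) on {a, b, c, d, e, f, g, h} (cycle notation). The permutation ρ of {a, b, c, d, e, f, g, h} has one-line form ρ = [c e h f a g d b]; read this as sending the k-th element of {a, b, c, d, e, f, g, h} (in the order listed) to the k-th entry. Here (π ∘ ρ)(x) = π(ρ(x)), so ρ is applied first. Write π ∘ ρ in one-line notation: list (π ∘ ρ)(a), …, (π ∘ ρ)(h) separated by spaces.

(π ∘ ρ)(x) = π(ρ(x)). Computing each image: π(ρ(a)) = π(c) = b, π(ρ(b)) = π(e) = e, π(ρ(c)) = π(h) = c, π(ρ(d)) = π(f) = d, π(ρ(e)) = π(a) = a, π(ρ(f)) = π(g) = h, π(ρ(g)) = π(d) = f, π(ρ(h)) = π(b) = g.
Hence π ∘ ρ = [b e c d a h f g].

b e c d a h f g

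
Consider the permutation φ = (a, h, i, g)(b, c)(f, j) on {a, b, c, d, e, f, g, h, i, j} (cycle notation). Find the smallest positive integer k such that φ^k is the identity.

4

The cycle type of φ is (4, 2, 2, 1, 1).
Since disjoint cycles commute, ord(φ) = lcm(4, 2, 2) = 4.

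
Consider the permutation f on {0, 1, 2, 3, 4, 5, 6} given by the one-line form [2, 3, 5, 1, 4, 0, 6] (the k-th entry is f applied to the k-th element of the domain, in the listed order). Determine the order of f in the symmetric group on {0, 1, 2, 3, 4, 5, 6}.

6

Decomposing into disjoint cycles gives cycle lengths 3, 2, 1, 1.
The order of f is the least common multiple of its cycle lengths: lcm(3, 2) = 6.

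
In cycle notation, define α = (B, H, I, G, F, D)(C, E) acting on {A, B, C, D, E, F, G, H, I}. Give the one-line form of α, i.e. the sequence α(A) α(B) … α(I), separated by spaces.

Image by image: A→A, B→H, C→E, D→B, E→C, F→D, G→F, H→I, I→G.
So the one-line form is A H E B C D F I G.

A H E B C D F I G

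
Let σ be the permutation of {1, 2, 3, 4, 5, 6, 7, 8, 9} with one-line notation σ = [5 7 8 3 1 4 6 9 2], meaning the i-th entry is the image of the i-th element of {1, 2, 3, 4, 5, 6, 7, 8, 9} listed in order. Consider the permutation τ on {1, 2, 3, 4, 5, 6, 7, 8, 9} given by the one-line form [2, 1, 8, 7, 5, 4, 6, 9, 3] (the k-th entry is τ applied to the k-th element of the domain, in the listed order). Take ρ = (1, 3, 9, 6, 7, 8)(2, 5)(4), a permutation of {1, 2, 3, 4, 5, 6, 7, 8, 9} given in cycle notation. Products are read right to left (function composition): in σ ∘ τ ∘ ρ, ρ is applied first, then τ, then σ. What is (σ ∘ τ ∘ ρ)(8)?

Apply the permutations in order: ρ(8) = 1, then τ(1) = 2, then σ(2) = 7. So (σ ∘ τ ∘ ρ)(8) = 7.

7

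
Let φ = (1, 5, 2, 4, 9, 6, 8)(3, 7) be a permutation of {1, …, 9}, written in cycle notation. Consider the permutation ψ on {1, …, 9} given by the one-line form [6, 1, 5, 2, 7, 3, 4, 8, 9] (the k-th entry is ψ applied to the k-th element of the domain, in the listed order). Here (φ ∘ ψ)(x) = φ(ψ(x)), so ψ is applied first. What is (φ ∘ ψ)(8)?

(φ ∘ ψ)(8) = φ(ψ(8)). ψ(8) = 8, then φ(8) = 1. So (φ ∘ ψ)(8) = 1.

1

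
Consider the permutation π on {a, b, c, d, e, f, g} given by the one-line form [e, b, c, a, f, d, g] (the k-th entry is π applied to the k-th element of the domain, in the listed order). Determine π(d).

d is element number 4 of the domain, and entry number 4 of the one-line form is a, so π(d) = a.

a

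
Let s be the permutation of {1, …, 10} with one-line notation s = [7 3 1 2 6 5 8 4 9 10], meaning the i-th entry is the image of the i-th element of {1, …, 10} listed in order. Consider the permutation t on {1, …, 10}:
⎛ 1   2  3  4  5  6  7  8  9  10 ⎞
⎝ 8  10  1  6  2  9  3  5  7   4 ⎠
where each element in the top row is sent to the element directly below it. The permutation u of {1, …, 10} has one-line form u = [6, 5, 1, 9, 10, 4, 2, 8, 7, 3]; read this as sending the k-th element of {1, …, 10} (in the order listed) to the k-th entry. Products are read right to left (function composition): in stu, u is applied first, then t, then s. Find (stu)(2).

Apply the permutations in order: u(2) = 5, then t(5) = 2, then s(2) = 3. So (stu)(2) = 3.

3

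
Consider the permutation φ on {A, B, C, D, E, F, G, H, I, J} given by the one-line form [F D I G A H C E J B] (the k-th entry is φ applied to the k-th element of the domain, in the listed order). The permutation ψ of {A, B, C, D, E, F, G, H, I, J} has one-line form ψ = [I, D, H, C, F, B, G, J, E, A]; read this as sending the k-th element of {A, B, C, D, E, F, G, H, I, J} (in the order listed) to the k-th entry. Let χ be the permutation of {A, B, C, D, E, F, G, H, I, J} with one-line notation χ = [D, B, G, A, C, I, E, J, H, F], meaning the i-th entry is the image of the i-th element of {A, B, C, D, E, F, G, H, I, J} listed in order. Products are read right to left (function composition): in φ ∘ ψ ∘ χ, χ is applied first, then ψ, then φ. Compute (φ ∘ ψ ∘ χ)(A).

I

Chase A: χ(A) = D; ψ(D) = C; φ(C) = I. Hence (φ ∘ ψ ∘ χ)(A) = I.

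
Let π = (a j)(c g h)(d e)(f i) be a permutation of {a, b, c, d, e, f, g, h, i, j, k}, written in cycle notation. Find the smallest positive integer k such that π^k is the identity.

6

The cycle type of π is (3, 2, 2, 2, 1, 1).
The order of π is the least common multiple of its cycle lengths: lcm(3, 2, 2, 2) = 6.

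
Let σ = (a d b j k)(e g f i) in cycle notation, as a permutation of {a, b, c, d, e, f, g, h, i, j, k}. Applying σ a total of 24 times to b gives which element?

d

b lies in the 5-cycle (a d b j k).
Powers repeat with period 5 on this cycle, and 24 mod 5 = 4, so σ^24(b) = σ^4(b).
Advancing 4 steps from b: b → j → k → a → d.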